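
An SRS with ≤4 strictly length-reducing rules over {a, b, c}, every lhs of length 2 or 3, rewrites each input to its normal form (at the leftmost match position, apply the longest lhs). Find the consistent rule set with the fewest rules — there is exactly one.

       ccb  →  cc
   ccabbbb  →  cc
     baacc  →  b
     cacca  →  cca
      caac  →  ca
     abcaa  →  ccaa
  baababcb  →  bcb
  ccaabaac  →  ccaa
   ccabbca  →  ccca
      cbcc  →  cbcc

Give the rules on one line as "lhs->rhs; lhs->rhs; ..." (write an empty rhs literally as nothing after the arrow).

  | ccb => cc
  | ccabbbb => ccbbb => ccbb => ccb => cc
  | baacc => bac => b
  | cacca => cca

ab->; abc->cc; ac->; ccb->cc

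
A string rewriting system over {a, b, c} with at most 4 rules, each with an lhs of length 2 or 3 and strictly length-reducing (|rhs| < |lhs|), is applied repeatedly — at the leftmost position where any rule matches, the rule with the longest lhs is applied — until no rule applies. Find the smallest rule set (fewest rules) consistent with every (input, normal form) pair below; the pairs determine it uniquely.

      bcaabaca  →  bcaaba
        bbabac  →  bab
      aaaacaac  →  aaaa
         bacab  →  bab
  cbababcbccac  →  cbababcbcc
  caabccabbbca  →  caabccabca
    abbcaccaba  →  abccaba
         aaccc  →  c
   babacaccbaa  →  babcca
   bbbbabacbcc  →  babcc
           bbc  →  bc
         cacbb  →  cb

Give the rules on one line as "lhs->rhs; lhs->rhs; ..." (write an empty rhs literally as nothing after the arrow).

  | bcaabaca => bcaaba
  | bbabac => babac => bab
  | aaaacaac => aaaaac => aaaa
  | bacab => bab

ac->; baa->ca; bb->b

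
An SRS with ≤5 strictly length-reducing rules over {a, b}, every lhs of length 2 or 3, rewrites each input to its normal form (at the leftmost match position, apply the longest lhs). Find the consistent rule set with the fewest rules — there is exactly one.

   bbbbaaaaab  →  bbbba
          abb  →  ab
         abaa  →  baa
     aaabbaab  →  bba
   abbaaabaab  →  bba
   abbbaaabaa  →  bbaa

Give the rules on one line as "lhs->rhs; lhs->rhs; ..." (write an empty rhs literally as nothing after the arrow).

  | bbbbaaaaab => bbbbaab => bbbba
  | abb => ab
  | abaa => baa
  | aaabbaab => bbaab => bba

aaa->; aab->a; aba->ba; abb->ab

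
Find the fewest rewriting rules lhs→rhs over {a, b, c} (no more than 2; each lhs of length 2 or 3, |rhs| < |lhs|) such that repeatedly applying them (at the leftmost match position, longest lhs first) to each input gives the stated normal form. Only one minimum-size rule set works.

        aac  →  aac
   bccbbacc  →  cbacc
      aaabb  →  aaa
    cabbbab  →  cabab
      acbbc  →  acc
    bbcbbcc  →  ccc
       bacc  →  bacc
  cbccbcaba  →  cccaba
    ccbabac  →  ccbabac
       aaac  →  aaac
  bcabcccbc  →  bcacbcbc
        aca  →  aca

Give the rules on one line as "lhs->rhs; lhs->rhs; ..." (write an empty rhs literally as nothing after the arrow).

  | aac
  | bccbbacc => cbbbacc => cbacc
  | aaabb => aaa
  | cabbbab => cabab

bb->; bcc->cb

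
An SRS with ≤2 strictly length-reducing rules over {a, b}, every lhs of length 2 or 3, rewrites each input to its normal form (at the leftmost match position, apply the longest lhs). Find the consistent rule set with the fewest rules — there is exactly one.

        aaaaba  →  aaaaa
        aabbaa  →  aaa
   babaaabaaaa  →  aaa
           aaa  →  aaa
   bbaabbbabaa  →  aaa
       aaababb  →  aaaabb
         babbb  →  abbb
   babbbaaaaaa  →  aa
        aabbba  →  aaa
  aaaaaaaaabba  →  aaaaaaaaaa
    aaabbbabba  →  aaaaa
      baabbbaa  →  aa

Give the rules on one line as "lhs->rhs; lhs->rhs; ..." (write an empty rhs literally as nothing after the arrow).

  | aaaaba => aaaaa
  | aabbaa => aabba => aaba => aaa
  | babaaabaaaa => abaaabaaaa => abaabaaaa => ababaaaa => aabaaaa => aabaaa => aabaa => aaba => aaa
  | aaa

ba->a; baa->ba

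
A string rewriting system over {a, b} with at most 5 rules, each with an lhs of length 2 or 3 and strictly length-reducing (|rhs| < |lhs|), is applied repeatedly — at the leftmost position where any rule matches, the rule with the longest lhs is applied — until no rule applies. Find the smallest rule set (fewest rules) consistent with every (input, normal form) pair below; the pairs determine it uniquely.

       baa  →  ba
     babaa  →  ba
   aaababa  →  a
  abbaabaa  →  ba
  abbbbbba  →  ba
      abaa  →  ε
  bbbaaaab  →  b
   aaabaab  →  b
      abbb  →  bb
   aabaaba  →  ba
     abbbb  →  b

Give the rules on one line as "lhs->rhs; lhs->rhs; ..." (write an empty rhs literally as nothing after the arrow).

aa->; ab->; baa->ba; bbb->b

  | baa => ba
  | babaa => baa => ba
  | aaababa => ababa => aba => a
  | abbaabaa => baabaa => babaa => baa => ba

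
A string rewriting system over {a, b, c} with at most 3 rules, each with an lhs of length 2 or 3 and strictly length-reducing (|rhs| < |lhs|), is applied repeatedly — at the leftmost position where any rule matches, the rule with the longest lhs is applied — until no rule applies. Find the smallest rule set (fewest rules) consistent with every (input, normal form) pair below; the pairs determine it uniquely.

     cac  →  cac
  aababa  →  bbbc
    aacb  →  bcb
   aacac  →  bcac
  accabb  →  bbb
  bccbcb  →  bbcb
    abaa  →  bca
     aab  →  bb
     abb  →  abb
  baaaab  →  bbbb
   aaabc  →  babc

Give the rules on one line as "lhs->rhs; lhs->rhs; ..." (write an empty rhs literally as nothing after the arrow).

aa->b; aba->bc; cc->

  | cac
  | aababa => bbaba => bbbc
  | aacb => bcb
  | aacac => bcac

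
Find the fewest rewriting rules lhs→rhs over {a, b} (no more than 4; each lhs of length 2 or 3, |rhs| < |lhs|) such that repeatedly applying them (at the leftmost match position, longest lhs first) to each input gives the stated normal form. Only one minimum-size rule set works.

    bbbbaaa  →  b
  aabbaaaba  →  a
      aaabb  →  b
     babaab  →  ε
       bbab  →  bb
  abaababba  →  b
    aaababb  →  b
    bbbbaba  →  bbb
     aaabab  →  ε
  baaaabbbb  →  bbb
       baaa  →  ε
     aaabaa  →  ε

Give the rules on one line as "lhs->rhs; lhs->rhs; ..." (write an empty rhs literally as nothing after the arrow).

aa->; ab->; ba->

  | bbbbaaa => bbbaa => bba => b
  | aabbaaaba => bbaaaba => baaba => aba => a
  | aaabb => abb => b
  | babaab => baab => ab => ε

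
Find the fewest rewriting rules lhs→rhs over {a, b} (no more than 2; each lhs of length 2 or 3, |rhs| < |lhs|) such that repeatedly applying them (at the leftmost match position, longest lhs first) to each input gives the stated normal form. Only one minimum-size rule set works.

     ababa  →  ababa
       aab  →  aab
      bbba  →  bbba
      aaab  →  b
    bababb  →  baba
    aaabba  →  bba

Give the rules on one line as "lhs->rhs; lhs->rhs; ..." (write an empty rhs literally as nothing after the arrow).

  | ababa
  | aab
  | bbba
  | aaab => b

aaa->; abb->a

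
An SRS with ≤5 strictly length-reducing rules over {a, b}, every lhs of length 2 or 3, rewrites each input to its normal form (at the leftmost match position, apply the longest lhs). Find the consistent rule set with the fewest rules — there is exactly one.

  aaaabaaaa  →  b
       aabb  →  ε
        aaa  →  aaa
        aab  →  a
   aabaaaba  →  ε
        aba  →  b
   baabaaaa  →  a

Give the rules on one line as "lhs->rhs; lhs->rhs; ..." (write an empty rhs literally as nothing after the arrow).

  | aaaabaaaa => aaabaaa => aabaa => aba => b
  | aabb => ab => ε
  | aaa
  | aab => a

ab->; aba->b; bb->; bba->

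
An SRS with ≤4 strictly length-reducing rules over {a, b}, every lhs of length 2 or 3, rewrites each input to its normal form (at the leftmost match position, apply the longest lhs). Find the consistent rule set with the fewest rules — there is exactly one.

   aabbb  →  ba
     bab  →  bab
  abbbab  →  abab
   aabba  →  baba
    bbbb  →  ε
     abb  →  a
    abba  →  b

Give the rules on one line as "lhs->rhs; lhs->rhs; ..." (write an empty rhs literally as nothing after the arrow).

  | aabbb => babb => ba
  | bab
  | abbbab => abab
  | aabba => baba

aa->b; aab->ba; bb->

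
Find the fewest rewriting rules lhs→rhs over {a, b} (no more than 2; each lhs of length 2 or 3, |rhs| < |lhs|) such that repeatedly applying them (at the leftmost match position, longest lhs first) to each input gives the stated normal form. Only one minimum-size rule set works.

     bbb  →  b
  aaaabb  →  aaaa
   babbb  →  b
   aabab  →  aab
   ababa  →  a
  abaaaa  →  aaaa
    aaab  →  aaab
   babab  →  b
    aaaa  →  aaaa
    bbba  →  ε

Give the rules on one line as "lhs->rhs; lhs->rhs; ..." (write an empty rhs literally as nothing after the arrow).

  | bbb => b
  | aaaabb => aaaa
  | babbb => bbb => b
  | aabab => aab

ba->; bb->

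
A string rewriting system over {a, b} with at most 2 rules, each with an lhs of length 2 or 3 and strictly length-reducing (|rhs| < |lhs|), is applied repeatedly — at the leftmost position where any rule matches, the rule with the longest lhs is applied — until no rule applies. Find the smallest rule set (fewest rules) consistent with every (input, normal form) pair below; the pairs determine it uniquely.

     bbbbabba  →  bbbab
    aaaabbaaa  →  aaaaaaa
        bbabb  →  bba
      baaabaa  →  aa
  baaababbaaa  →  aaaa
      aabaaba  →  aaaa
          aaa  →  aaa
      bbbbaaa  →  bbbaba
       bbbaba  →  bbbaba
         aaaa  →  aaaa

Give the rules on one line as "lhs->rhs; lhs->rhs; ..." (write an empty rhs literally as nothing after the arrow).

abb->a; baa->ab

  | bbbbabba => bbbbaa => bbbab
  | aaaabbaaa => aaaaaaa
  | bbabb => bba
  | baaabaa => ababaa => abaab => aabb => aa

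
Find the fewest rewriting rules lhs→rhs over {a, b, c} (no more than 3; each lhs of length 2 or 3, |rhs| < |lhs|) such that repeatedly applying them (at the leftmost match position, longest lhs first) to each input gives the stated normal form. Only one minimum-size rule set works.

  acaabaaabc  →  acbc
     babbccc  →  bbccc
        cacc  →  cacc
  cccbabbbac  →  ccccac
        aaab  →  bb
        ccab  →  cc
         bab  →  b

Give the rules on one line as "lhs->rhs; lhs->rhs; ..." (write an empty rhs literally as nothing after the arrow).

  | acaabaaabc => acaaaabc => acbabc => acbc
  | babbccc => bbccc
  | cacc
  | cccbabbbac => cccbbbac => ccccac

aaa->b; ab->; bbb->c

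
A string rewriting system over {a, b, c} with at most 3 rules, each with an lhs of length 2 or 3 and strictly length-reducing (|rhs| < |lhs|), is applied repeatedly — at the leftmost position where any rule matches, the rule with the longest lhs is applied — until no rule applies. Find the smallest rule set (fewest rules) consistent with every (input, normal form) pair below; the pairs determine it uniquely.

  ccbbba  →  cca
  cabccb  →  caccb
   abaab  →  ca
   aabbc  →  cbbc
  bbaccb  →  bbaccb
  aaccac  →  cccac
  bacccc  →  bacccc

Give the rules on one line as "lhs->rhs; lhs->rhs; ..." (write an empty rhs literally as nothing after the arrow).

aa->c; ab->a; bbb->

  | ccbbba => cca
  | cabccb => caccb
  | abaab => aaab => cab => ca
  | aabbc => cbbc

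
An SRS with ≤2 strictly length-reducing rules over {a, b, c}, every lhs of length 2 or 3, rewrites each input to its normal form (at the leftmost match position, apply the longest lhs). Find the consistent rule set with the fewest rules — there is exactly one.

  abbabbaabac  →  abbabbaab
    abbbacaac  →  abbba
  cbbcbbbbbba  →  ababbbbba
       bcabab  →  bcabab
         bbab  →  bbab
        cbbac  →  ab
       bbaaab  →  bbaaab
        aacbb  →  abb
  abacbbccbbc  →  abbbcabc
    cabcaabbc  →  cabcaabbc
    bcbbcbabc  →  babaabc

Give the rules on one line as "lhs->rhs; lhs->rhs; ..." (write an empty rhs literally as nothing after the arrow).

ac->; cb->a

  | abbabbaabac => abbabbaab
  | abbbacaac => abbbaac => abbba
  | cbbcbbbbbba => abcbbbbbba => ababbbbba
  | bcabab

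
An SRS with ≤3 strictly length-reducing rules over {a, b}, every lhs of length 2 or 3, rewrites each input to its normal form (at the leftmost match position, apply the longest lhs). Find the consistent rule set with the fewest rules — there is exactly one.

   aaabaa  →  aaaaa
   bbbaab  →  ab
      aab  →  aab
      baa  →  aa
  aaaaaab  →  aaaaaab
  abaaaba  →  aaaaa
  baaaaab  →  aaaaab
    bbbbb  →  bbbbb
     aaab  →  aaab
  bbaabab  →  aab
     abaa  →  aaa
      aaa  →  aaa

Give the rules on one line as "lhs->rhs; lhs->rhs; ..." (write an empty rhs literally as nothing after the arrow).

ba->a; bba->

  | aaabaa => aaaaa
  | bbbaab => bab => ab
  | aab
  | baa => aa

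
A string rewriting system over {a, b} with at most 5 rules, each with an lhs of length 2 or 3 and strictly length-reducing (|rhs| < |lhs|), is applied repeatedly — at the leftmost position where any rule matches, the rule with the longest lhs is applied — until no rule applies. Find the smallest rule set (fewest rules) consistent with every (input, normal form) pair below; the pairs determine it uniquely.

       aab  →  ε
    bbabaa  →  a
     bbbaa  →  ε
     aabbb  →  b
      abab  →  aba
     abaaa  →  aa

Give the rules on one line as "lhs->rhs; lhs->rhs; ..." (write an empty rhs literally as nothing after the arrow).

  | aab => ε
  | bbabaa => babaa => baaa => a
  | bbbaa => bbaa => baa => ε
  | aabbb => bb => b

aab->; baa->; bab->ba; bb->b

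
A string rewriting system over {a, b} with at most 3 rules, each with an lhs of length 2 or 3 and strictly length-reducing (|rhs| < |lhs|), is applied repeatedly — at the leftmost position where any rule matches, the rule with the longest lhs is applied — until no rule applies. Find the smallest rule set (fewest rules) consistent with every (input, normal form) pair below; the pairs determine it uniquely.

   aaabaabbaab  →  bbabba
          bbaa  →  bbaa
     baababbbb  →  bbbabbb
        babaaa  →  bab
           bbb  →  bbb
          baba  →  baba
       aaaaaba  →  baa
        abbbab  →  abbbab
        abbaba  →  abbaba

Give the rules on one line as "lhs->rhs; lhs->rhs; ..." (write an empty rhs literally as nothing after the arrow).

  | aaabaabbaab => baabbaab => bbabaab => bbabba
  | bbaa
  | baababbbb => bbaabbbb => bbbabbb
  | babaaa => bab

aaa->; aab->ba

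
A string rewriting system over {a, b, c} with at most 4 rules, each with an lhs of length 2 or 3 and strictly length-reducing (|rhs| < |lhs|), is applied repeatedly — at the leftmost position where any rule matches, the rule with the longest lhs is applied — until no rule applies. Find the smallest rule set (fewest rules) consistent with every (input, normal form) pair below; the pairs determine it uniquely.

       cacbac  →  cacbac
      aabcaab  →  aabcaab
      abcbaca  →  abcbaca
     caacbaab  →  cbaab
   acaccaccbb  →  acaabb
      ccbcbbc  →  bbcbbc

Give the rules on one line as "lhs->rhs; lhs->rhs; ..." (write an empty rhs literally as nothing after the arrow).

aac->; bab->a; cc->b

  | cacbac
  | aabcaab
  | abcbaca
  | caacbaab => cbaab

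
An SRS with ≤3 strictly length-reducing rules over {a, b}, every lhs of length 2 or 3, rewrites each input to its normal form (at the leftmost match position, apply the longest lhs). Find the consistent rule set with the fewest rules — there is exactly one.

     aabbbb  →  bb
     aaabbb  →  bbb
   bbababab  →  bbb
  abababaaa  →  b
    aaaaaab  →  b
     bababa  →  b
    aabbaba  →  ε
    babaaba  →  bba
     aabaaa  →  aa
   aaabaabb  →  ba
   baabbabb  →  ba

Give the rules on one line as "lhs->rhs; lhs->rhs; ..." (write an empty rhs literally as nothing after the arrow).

aaa->; ab->a; abb->b

  | aabbbb => abbb => bb
  | aaabbb => bbb
  | bbababab => bbaabab => bbaaab => bbb
  | abababaaa => aababaaa => aaabaaa => baaa => b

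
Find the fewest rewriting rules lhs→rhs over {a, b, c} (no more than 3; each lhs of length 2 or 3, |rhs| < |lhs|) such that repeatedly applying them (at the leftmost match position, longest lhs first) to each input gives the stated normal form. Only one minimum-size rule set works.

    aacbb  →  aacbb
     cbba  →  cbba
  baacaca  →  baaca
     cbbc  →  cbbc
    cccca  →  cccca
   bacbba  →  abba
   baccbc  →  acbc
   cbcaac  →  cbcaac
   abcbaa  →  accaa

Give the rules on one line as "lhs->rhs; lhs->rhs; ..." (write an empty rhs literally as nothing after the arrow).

bac->a; bcb->cc; cac->c

  | aacbb
  | cbba
  | baacaca => baaca
  | cbbc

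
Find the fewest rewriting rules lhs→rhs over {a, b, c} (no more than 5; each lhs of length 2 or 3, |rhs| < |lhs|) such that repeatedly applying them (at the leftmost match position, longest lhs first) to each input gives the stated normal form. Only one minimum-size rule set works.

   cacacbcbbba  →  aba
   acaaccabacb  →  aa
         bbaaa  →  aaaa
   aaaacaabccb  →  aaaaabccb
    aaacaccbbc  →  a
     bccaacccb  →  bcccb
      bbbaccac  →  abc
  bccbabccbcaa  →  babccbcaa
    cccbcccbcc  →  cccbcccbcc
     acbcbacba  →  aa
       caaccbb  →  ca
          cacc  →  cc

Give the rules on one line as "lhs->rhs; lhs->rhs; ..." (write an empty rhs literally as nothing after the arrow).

ac->; bb->a; cab->ab; cba->a

  | cacacbcbbba => cacbcbbba => cbcbbba => cbcaba => cbaba => aba
  | acaaccabacb => aaccabacb => acabacb => abacb => abb => aa
  | bbaaa => aaaa
  | aaaacaabccb => aaaaabccb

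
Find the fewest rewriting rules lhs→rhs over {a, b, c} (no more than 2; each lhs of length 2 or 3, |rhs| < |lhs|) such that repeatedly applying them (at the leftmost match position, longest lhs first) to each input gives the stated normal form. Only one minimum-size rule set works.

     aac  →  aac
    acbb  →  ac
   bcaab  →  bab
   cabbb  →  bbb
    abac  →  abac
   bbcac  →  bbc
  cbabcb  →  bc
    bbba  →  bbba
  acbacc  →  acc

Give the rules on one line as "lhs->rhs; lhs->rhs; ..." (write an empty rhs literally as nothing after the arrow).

ca->; cb->c

  | aac
  | acbb => acb => ac
  | bcaab => bab
  | cabbb => bbb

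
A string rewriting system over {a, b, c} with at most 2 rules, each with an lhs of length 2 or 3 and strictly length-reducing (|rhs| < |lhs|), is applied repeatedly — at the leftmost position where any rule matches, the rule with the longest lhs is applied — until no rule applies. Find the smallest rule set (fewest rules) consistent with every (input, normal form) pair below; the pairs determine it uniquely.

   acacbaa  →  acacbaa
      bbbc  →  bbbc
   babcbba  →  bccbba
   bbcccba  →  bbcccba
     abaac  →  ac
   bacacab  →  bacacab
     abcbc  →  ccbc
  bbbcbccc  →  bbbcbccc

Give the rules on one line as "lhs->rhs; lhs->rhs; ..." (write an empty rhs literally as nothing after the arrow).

  | acacbaa
  | bbbc
  | babcbba => bccbba
  | bbcccba

aba->; abc->cc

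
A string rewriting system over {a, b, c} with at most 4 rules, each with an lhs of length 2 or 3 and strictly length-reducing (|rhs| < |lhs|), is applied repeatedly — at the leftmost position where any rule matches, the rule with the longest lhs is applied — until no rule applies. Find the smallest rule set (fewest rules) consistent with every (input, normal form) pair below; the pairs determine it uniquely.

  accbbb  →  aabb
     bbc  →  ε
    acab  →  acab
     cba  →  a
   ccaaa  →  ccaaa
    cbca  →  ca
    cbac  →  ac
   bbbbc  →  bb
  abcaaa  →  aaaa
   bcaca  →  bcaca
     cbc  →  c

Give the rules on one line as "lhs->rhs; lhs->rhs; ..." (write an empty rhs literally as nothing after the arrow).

  | accbbb => aabb
  | bbc => ε
  | acab
  | cba => a

abc->a; bbc->; cb->; ccb->a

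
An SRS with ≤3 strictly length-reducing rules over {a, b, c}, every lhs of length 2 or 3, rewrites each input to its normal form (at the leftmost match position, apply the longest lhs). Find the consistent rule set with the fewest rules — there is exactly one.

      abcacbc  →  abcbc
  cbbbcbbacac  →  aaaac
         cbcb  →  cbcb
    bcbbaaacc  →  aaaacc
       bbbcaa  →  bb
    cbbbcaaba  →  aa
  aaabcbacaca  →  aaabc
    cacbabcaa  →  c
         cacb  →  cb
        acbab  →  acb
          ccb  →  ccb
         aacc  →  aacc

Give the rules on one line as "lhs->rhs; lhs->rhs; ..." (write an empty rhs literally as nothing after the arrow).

  | abcacbc => abcbc
  | cbbbcbbacac => aabcbbacac => aabaaacac => aaaacac => aaaac
  | cbcb
  | bcbbaaacc => baaaaacc => aaaacc

ba->; ca->; cbb->aa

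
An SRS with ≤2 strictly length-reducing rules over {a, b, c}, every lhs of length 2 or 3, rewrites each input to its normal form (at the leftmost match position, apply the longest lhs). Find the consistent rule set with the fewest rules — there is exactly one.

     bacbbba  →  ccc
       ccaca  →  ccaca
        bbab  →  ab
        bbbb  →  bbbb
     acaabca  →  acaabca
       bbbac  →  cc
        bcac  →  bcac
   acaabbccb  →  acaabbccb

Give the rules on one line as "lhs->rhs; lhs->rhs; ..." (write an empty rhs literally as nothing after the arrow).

ba->c; bba->a

  | bacbbba => ccbbba => ccba => ccc
  | ccaca
  | bbab => ab
  | bbbb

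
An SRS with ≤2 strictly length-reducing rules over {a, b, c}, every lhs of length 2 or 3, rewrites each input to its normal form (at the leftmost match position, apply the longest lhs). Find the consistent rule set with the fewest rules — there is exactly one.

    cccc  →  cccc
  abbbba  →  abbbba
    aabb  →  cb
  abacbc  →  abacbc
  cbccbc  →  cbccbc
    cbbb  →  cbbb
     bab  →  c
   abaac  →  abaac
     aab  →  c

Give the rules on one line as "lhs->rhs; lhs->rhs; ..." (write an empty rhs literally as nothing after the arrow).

aab->c; bab->c

  | cccc
  | abbbba
  | aabb => cb
  | abacbc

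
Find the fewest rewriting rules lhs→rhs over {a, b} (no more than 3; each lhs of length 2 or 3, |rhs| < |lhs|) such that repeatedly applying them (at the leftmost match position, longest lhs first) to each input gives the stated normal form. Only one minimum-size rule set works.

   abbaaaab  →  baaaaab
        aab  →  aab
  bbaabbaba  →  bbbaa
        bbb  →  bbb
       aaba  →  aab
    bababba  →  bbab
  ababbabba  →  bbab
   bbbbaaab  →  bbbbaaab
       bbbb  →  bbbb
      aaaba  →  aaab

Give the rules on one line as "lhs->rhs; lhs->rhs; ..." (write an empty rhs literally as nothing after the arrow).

aba->ab; abb->ba

  | abbaaaab => baaaaab
  | aab
  | bbaabbaba => bbabaaba => bbababa => bbabba => bbbaa
  | bbb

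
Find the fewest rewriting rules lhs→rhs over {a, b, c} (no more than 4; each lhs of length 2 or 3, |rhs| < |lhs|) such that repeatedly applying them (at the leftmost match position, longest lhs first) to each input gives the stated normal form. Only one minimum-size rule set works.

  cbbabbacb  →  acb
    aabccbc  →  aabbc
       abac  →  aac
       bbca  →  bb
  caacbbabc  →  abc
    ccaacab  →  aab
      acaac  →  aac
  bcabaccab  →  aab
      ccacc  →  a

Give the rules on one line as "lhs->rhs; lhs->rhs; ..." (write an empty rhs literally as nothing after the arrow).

ba->a; ca->; cc->

  | cbbabbacb => cbabbacb => cabbacb => bbacb => bacb => acb
  | aabccbc => aabbc
  | abac => aac
  | bbca => bb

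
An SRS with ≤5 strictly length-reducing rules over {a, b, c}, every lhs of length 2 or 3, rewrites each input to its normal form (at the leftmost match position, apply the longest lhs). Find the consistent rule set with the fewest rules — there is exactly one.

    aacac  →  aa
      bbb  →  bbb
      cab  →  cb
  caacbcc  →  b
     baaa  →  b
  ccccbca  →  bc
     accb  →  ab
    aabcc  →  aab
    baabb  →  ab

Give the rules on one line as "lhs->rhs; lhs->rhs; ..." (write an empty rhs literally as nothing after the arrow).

ba->b; bab->a; ca->c; cc->

  | aacac => aacc => aa
  | bbb
  | cab => cb
  | caacbcc => cacbcc => ccbcc => bcc => b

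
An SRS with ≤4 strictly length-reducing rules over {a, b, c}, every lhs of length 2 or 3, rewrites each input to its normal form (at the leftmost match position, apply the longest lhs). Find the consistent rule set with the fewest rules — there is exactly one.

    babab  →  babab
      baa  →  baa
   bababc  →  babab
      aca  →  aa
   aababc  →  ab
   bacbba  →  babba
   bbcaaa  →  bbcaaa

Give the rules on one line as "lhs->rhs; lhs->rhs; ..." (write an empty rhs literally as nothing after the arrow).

aab->; abc->ab; ac->a

  | babab
  | baa
  | bababc => babab
  | aca => aa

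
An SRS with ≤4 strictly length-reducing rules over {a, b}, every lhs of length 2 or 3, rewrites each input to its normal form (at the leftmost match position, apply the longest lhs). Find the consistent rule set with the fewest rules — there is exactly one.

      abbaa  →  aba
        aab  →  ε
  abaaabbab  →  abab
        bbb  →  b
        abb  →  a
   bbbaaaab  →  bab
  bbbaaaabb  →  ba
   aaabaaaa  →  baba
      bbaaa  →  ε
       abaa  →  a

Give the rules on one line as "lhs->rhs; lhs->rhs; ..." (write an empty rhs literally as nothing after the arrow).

  | abbaa => aba
  | aab => bb => ε
  | abaaabbab => abbabbab => abbbab => abab
  | bbb => b

aa->b; bb->; bba->b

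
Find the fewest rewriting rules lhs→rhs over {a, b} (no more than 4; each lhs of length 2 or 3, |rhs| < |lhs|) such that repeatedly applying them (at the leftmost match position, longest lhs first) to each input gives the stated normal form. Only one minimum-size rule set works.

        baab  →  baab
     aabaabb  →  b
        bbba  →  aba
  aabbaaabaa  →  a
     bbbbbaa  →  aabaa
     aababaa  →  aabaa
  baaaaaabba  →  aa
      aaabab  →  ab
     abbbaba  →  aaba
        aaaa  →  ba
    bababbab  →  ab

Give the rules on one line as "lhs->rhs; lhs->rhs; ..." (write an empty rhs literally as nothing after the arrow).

aaa->b; bab->b; bb->a; bba->bb

  | baab
  | aabaabb => aabaaa => aabb => aaa => b
  | bbba => aba
  | aabbaaabaa => aabbaabaa => aabbabaa => aabbbaa => aaabaa => bbaa => bba => bb => a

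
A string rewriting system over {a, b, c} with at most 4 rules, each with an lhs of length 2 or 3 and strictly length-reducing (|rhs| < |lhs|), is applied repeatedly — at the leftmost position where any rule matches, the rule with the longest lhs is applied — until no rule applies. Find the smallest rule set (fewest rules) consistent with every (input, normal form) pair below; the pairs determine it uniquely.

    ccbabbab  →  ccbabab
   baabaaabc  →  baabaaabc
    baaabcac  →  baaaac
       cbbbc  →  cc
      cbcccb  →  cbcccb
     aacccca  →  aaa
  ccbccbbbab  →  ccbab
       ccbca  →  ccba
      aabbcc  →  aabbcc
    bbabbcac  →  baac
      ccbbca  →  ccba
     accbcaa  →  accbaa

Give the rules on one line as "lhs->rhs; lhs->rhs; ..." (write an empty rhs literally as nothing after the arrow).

  | ccbabbab => ccbabab
  | baabaaabc
  | baaabcac => baaabac => baaaac
  | cbbbc => cc

bac->ac; bba->ba; bbb->; ca->a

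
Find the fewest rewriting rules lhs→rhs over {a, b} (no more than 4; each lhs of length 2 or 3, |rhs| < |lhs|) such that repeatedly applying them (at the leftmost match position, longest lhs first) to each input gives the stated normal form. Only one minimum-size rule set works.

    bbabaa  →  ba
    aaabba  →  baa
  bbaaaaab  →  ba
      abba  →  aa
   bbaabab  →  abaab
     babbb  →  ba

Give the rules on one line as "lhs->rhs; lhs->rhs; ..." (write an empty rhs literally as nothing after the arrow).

  | bbabaa => abbaa => aaa => ba
  | aaabba => babba => baba => baa
  | bbaaaaab => abaaaab => abbaab => aaab => bab => ba
  | abba => aa

aaa->ba; abb->a; bab->ba; bba->ab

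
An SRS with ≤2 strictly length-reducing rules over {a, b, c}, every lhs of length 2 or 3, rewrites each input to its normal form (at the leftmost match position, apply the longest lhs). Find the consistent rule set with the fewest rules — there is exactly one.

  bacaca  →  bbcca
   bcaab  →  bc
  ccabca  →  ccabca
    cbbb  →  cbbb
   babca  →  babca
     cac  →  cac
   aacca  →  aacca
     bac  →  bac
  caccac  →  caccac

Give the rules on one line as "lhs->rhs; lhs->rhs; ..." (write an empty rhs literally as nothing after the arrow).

aab->; aca->bc

  | bacaca => bbcca
  | bcaab => bc
  | ccabca
  | cbbb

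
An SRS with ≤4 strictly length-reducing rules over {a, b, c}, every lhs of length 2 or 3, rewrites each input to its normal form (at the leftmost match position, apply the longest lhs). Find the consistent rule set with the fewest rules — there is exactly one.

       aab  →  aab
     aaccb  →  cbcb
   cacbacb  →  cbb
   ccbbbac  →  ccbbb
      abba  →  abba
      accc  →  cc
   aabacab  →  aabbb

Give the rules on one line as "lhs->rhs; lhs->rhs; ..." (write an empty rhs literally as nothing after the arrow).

aac->cb; ac->; aca->b

  | aab
  | aaccb => cbcb
  | cacbacb => cbacb => cbb
  | ccbbbac => ccbbb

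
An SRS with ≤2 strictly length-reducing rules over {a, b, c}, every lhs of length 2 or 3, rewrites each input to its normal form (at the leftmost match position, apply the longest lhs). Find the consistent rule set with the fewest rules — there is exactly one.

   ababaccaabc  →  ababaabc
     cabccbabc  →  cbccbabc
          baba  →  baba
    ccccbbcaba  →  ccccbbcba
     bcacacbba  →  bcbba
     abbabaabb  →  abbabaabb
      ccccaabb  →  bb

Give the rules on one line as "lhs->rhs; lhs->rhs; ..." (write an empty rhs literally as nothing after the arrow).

  | ababaccaabc => ababaabc
  | cabccbabc => cbccbabc
  | baba
  | ccccbbcaba => ccccbbcba

ca->c; cca->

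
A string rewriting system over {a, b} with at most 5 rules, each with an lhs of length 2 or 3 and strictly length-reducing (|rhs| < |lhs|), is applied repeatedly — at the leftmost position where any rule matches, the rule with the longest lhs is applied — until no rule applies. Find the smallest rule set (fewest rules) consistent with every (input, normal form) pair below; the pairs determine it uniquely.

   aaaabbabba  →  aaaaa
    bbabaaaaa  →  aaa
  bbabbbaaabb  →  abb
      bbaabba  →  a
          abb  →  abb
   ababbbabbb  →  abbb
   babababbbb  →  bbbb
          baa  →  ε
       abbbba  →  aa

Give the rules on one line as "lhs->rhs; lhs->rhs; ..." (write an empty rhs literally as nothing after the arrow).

ba->a; baa->; bab->b; bba->ba

  | aaaabbabba => aaaababba => aaaabba => aaaaba => aaaaa
  | bbabaaaaa => babaaaaa => baaaaa => aaa
  | bbabbbaaabb => babbbaaabb => bbbaaabb => bbaaabb => baaabb => abb
  | bbaabba => baabba => bba => ba => a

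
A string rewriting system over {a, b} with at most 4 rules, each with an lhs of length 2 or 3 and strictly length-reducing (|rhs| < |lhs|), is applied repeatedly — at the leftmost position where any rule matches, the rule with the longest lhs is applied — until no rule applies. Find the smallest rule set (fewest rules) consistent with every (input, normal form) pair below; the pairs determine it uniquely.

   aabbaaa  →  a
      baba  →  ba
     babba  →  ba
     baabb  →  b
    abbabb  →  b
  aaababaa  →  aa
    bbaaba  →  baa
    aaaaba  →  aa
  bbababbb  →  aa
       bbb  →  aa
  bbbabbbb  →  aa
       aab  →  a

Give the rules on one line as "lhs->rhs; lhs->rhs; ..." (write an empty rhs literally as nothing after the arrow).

aaa->a; ab->; bb->b; bbb->aa

  | aabbaaa => abaaa => aaa => a
  | baba => ba
  | babba => bba => ba
  | baabb => bab => b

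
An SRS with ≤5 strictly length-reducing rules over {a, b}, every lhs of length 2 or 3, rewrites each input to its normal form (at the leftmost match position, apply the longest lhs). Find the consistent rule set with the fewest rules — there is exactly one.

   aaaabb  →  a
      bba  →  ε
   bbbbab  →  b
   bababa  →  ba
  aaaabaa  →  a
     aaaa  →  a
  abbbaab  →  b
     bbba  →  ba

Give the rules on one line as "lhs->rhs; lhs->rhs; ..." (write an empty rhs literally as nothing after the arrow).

  | aaaabb => baabb => bbbb => abb => bb => a
  | bba => ε
  | bbbbab => abbab => bbab => b
  | bababa => bbaba => ba

aa->b; ab->b; bb->a; bba->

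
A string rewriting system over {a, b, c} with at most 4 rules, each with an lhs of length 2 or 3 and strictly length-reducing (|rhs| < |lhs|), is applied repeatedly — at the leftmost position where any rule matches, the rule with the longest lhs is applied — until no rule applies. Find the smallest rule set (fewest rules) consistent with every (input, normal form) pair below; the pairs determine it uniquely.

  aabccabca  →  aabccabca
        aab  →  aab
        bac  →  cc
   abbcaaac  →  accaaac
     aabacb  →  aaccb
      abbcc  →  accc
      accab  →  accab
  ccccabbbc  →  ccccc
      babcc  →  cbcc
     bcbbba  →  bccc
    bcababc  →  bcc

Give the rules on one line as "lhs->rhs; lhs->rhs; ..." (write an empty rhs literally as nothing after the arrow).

  | aabccabca
  | aab
  | bac => cc
  | abbcaaac => accaaac

acb->; ba->c; bb->c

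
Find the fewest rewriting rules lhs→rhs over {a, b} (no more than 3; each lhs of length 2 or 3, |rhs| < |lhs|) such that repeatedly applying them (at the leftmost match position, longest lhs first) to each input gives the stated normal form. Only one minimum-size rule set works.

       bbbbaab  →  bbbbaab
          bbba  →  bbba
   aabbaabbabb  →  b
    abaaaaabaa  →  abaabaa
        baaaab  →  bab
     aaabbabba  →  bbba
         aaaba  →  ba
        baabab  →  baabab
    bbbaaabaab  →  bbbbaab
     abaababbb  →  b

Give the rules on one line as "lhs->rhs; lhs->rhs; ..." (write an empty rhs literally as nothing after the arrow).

  | bbbbaab
  | bbba
  | aabbaabbabb => abaabbabb => abababb => ababb => abb => b
  | abaaaaabaa => abaabaa

aaa->; abb->b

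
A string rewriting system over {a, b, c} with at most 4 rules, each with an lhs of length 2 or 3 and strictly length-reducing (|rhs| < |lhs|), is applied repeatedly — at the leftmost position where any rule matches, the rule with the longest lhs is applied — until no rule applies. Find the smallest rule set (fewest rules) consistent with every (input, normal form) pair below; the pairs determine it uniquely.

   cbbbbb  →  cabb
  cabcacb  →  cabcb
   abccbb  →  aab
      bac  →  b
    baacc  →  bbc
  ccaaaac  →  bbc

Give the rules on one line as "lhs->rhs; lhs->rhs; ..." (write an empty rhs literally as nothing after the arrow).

aac->cc; ac->; bbb->a; cc->b

  | cbbbbb => cabb
  | cabcacb => cabcb
  | abccbb => abbbb => aab
  | bac => b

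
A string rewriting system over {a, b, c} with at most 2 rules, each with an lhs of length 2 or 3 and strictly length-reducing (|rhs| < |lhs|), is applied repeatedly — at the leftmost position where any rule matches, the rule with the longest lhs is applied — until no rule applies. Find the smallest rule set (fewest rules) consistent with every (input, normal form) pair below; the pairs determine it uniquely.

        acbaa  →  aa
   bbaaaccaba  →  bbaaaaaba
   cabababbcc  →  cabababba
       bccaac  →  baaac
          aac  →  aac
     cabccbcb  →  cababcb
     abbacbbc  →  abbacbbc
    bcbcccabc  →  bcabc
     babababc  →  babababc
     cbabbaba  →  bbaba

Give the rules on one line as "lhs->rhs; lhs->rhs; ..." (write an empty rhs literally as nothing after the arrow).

cba->; cc->a

  | acbaa => aa
  | bbaaaccaba => bbaaaaaba
  | cabababbcc => cabababba
  | bccaac => baaac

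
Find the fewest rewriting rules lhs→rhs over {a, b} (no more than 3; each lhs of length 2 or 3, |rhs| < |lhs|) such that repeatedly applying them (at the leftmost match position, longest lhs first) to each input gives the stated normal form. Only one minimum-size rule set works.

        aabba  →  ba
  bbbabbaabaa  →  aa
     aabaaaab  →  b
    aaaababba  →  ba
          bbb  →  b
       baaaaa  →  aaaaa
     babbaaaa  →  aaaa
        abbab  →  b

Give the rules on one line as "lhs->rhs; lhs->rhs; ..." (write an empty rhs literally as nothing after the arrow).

  | aabba => abba => bba => ba
  | bbbabbaabaa => bbabbaabaa => babbaabaa => bbbaabaa => bbaabaa => baabaa => aabaa => abaa => baa => aa
  | aabaaaab => abaaaab => baaaab => aaaab => aaab => aab => ab => b
  | aaaababba => aaababba => aababba => ababba => babba => bbba => bba => ba

ab->b; baa->aa; bb->b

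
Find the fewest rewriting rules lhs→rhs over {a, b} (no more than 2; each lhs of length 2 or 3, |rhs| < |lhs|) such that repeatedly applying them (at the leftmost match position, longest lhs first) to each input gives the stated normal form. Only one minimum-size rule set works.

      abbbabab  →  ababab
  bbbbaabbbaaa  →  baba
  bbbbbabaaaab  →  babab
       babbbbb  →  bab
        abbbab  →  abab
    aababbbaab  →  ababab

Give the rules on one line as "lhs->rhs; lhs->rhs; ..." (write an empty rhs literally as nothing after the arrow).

aa->a; bb->b

  | abbbabab => abbabab => ababab
  | bbbbaabbbaaa => bbbaabbbaaa => bbaabbbaaa => baabbbaaa => babbbaaa => babbaaa => babaaa => babaa => baba
  | bbbbbabaaaab => bbbbabaaaab => bbbabaaaab => bbabaaaab => babaaaab => babaaab => babaab => babab
  | babbbbb => babbbb => babbb => babb => bab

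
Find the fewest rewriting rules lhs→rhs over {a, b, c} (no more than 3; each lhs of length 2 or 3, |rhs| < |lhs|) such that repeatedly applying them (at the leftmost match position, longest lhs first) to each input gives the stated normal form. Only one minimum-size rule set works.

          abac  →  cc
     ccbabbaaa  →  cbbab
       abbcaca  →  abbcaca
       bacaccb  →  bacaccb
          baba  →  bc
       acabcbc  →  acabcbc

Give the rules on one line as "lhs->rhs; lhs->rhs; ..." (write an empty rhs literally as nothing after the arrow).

aaa->ab; aba->c; cba->

  | abac => cc
  | ccbabbaaa => cbbaaa => cbbab
  | abbcaca
  | bacaccb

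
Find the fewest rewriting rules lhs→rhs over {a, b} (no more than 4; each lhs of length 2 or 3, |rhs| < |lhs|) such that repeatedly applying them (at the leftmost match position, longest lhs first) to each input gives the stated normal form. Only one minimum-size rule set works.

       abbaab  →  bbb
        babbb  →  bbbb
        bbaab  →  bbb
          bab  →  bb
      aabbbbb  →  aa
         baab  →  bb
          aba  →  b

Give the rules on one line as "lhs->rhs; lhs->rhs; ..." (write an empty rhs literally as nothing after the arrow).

aab->aa; ab->b; ba->b

  | abbaab => bbaab => bbab => bbb
  | babbb => bbbb
  | bbaab => bbab => bbb
  | bab => bb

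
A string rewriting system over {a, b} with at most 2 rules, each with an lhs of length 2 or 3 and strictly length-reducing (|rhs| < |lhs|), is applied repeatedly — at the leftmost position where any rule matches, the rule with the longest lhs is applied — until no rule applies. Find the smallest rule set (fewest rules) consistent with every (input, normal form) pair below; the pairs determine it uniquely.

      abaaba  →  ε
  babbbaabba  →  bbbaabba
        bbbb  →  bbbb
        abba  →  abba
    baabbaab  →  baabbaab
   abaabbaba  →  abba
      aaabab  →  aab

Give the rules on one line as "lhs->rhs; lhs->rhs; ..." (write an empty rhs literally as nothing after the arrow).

aba->; bab->b

  | abaaba => aba => ε
  | babbbaabba => bbbaabba
  | bbbb
  | abba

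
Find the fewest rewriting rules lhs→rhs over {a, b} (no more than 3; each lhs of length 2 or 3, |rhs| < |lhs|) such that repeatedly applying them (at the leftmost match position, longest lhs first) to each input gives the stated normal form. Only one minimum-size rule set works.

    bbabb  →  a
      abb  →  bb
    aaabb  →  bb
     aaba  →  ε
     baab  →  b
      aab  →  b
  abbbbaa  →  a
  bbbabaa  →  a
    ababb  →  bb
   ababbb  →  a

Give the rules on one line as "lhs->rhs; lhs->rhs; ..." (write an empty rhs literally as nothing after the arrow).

  | bbabb => bbb => a
  | abb => bb
  | aaabb => aabb => abb => bb
  | aaba => aba => ba => ε

ab->b; ba->; bbb->a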